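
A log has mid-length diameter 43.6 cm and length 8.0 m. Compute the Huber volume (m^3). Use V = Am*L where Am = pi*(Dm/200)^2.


Huber: V = Am * L,  Am = pi*(Dm/200)^2
Am = pi*(43.6/200)^2 = 0.149301 m^2
V = 0.149301*8.0 = 1.1944 m^3

1.1944


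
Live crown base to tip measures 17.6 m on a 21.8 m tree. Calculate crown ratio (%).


Formula: Crown Ratio = (Crown Length / Total Height) * 100
CR = (17.6 m / 21.8 m) * 100
CR = 0.8073 * 100 = 80.7%

80.7


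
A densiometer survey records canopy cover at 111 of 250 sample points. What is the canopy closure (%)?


Formula: Canopy closure = covered points / total points * 100
Closure = 111 / 250 * 100
Closure = 0.444 * 100 = 44.4%

44.4


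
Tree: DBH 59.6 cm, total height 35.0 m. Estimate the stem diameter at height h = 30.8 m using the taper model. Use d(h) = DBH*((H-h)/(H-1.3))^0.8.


Taper: d(h) = DBH * ((H - h) / (H - 1.3))^0.8
Numerator = H - h = 35.0 - 30.8 = 4.2 m
Denominator = H - 1.3 = 35.0 - 1.3 = 33.7 m
Ratio = 4.2 / 33.7 = 0.12463
d = 59.6 * 0.12463^0.8 = 11.3 cm

11.3


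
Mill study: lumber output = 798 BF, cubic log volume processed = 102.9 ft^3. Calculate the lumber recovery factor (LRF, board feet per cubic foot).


Formula: LRF = Lumber Output (BF) / Log Input (ft^3)
LRF = 798 BF / 102.9 ft^3
LRF = 7.76 BF/ft^3

7.76


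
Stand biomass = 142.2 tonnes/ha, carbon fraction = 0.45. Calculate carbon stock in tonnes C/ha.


Formula: Carbon Stock = Biomass * Carbon Fraction
C = 142.2 t/ha * 0.45
C = 64.0 t C/ha

64.0


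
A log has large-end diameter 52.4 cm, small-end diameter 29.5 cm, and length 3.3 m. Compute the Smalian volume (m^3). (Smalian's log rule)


Smalian: V = (A1 + A2)/2 * L,  A = pi*(D/200)^2
A1 = pi*(52.4/200)^2 = 0.215651 m^2
A2 = pi*(29.5/200)^2 = 0.068349 m^2
V = (0.215651+0.068349)/2*3.3 = 0.4686 m^3

0.4686


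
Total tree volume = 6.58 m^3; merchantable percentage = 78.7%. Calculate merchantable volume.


Formula: MV = V_total * (merchantable_pct / 100)
Merchantable fraction = 78.7% / 100 = 0.787
MV = 6.58 m^3 * 0.787 = 5.178 m^3

5.178


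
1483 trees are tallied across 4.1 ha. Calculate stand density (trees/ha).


Formula: Stand Density = N_trees / Area_ha
Density = 1483 trees / 4.1 ha
Density = 362 trees/ha

362


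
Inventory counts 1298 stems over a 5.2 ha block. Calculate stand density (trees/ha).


Formula: Stand Density = N_trees / Area_ha
Density = 1298 trees / 5.2 ha
Density = 250 trees/ha

250


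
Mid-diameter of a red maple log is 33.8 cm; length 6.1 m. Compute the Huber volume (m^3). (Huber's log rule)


Huber: V = Am * L,  Am = pi*(Dm/200)^2
Am = pi*(33.8/200)^2 = 0.089727 m^2
V = 0.089727*6.1 = 0.5473 m^3

0.5473


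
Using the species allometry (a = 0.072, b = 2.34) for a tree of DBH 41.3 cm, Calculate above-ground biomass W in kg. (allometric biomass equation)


Formula: W = a * DBH^b  (allometric power law)
DBH^b = 41.3^2.34 = 6043.9814
W = 0.072 * 6043.9814 = 435.2 kg

435.2


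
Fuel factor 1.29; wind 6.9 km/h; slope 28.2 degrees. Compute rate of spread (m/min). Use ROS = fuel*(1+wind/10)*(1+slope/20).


Formula: ROS = fuel * (1 + wind/10) * (1 + slope/20)
Wind factor = 1 + 6.9/10 = 1.69
Slope factor = 1 + 28.2/20 = 2.41
ROS = 1.29 * 1.69 * 2.41 = 5.25 m/min

5.25


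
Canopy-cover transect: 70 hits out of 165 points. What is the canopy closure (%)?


Formula: Canopy closure = covered points / total points * 100
Closure = 70 / 165 * 100
Closure = 0.4242 * 100 = 42.4%

42.4


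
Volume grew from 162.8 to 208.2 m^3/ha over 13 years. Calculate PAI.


Formula: PAI = (V_T2 - V_T1) / (T2 - T1)
Volume increment = 208.2 - 162.8 = 45.4 m^3/ha
PAI = 45.4 / 13 = 3.49 m^3/ha/year

3.49


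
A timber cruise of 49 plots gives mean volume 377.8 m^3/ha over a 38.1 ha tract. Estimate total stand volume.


Formula: Total Volume = Mean Volume per ha * Total Area
Total Volume = 377.8 m^3/ha * 38.1 ha
Total Volume = 14394 m^3

14394


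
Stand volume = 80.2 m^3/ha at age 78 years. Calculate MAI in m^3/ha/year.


Formula: MAI = Total Volume / Stand Age
MAI = 80.2 m^3/ha / 78 years
MAI = 1.03 m^3/ha/year

1.03


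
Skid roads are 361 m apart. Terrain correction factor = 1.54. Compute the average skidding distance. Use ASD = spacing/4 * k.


Formula: ASD = (spacing / 4) * correction
Uncorrected distance = spacing / 4 = 361 / 4 = 90.25 m
ASD = 90.25 * 1.54 = 139 m

139


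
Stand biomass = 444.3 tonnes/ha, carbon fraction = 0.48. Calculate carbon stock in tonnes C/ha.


Formula: Carbon Stock = Biomass * Carbon Fraction
C = 444.3 t/ha * 0.48
C = 213.3 t C/ha

213.3


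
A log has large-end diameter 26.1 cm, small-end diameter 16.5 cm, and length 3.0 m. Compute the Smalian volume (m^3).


Smalian: V = (A1 + A2)/2 * L,  A = pi*(D/200)^2
A1 = pi*(26.1/200)^2 = 0.053502 m^2
A2 = pi*(16.5/200)^2 = 0.021382 m^2
V = (0.053502+0.021382)/2*3.0 = 0.1123 m^3

0.1123


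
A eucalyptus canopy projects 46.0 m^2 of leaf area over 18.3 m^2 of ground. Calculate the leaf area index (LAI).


Formula: LAI = total leaf area / ground area  (dimensionless)
LAI = 46.0 m^2 / 18.3 m^2
LAI = 2.51

2.51


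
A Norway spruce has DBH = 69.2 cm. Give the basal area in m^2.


Formula: BA = pi * (DBH/2)^2 / 10000  (cm^2 to m^2)
Radius = DBH/2 = 69.2/2 = 34.6 cm
BA = pi * 34.6^2 / 10000
   = 3760.9891 cm^2 / 10000
   = 0.3761 m^2

0.3761


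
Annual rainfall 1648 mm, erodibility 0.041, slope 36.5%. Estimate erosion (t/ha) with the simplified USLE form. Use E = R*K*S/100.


Formula: E = R * K * S / 100  (simplified USLE)
R * K = 1648 * 0.041 = 67.568
E = 67.568 * 36.5 / 100 = 24.66 t/ha

24.66


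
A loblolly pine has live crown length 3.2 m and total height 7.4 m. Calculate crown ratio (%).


Formula: Crown Ratio = (Crown Length / Total Height) * 100
CR = (3.2 m / 7.4 m) * 100
CR = 0.4324 * 100 = 43.2%

43.2


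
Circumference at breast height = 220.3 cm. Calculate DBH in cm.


Formula: DBH = C / pi
DBH = 220.3 / pi
pi = 3.14159...
DBH = 70.1 cm

70.1


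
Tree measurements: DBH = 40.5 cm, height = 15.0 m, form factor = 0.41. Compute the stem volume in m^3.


Formula: V = pi * (DBH/200)^2 * H * ff
Radius = DBH/200 = 40.5/200 = 0.2025 m
Radius^2 = 0.2025^2 = 0.04100625 m^2
V = pi * 0.04100625 * 15.0 * 0.41
V = 0.792 m^3

0.792


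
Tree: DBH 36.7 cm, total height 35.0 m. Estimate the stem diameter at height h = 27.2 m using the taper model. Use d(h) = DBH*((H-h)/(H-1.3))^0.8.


Taper: d(h) = DBH * ((H - h) / (H - 1.3))^0.8
Numerator = H - h = 35.0 - 27.2 = 7.8 m
Denominator = H - 1.3 = 35.0 - 1.3 = 33.7 m
Ratio = 7.8 / 33.7 = 0.23145
d = 36.7 * 0.23145^0.8 = 11.4 cm

11.4


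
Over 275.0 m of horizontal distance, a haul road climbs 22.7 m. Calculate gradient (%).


Formula: Gradient = rise / run * 100
Gradient = 22.7 / 275.0 * 100 = 8.3%

8.3


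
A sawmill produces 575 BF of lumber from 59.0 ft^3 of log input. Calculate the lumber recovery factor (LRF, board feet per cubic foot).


Formula: LRF = Lumber Output (BF) / Log Input (ft^3)
LRF = 575 BF / 59.0 ft^3
LRF = 9.75 BF/ft^3

9.75


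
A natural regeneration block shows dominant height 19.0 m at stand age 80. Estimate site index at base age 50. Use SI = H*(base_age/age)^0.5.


Formula: SI = H_dom * (base_age / age)^0.5
Age ratio = 50 / 80 = 0.625
sqrt(age_ratio) = 0.79057
SI = 19.0 * 0.79057 = 15.0 m

15.0


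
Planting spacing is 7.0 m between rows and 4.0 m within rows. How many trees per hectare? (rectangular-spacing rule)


Formula: TPH = 10000 m^2/ha / (spacing_x * spacing_y)
Area per tree = 7.0 m * 4.0 m = 28.0 m^2
TPH = 10000 / 28.0 = 357 trees/ha

357


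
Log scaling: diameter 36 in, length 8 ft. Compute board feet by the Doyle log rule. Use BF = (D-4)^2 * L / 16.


Doyle: BF = (D - 4)^2 * L / 16
Adjusted diameter = 36 - 4 = 32 in
(D-4)^2 = 32^2 = 1024
BF = 1024 * 8 / 16 = 512 BF

512


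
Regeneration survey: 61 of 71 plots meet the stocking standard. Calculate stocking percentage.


Formula: Stocking % = stocked plots / total plots * 100
Stocking = 61 / 71 * 100
Stocking = 0.8592 * 100 = 85.9%

85.9


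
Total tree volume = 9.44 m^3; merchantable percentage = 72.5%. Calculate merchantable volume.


Formula: MV = V_total * (merchantable_pct / 100)
Merchantable fraction = 72.5% / 100 = 0.725
MV = 9.44 m^3 * 0.725 = 6.844 m^3

6.844


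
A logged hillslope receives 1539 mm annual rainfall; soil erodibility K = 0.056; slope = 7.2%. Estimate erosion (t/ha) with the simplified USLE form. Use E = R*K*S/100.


Formula: E = R * K * S / 100  (simplified USLE)
R * K = 1539 * 0.056 = 86.184
E = 86.184 * 7.2 / 100 = 6.21 t/ha

6.21


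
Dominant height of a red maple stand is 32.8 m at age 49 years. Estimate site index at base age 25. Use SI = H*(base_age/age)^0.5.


Formula: SI = H_dom * (base_age / age)^0.5
Age ratio = 25 / 49 = 0.5102
sqrt(age_ratio) = 0.71429
SI = 32.8 * 0.71429 = 23.4 m

23.4


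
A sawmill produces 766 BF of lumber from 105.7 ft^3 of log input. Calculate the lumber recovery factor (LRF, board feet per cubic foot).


Formula: LRF = Lumber Output (BF) / Log Input (ft^3)
LRF = 766 BF / 105.7 ft^3
LRF = 7.25 BF/ft^3

7.25


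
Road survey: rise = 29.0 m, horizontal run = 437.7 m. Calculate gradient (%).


Formula: Gradient = rise / run * 100
Gradient = 29.0 / 437.7 * 100 = 6.6%

6.6


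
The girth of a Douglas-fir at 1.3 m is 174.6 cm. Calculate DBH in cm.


Formula: DBH = C / pi
DBH = 174.6 / pi
pi = 3.14159...
DBH = 55.6 cm

55.6


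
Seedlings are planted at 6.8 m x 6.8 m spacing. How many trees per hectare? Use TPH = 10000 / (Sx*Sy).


Formula: TPH = 10000 m^2/ha / (spacing_x * spacing_y)
Area per tree = 6.8 m * 6.8 m = 46.24 m^2
TPH = 10000 / 46.24 = 216 trees/ha

216


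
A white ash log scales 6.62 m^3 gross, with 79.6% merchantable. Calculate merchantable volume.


Formula: MV = V_total * (merchantable_pct / 100)
Merchantable fraction = 79.6% / 100 = 0.796
MV = 6.62 m^3 * 0.796 = 5.27 m^3

5.27


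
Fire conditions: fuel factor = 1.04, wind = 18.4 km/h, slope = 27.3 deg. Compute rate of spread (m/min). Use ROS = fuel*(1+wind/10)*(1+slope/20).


Formula: ROS = fuel * (1 + wind/10) * (1 + slope/20)
Wind factor = 1 + 18.4/10 = 2.84
Slope factor = 1 + 27.3/20 = 2.365
ROS = 1.04 * 2.84 * 2.365 = 6.99 m/min

6.99


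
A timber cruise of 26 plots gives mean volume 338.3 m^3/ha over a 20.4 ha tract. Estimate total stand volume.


Formula: Total Volume = Mean Volume per ha * Total Area
Total Volume = 338.3 m^3/ha * 20.4 ha
Total Volume = 6901 m^3

6901


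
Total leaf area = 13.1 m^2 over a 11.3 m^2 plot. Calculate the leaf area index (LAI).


Formula: LAI = total leaf area / ground area  (dimensionless)
LAI = 13.1 m^2 / 11.3 m^2
LAI = 1.16

1.16


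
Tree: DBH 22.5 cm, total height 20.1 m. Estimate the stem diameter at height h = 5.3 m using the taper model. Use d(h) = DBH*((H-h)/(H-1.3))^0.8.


Taper: d(h) = DBH * ((H - h) / (H - 1.3))^0.8
Numerator = H - h = 20.1 - 5.3 = 14.8 m
Denominator = H - 1.3 = 20.1 - 1.3 = 18.8 m
Ratio = 14.8 / 18.8 = 0.78723
d = 22.5 * 0.78723^0.8 = 18.6 cm

18.6


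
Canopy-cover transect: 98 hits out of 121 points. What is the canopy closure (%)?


Formula: Canopy closure = covered points / total points * 100
Closure = 98 / 121 * 100
Closure = 0.8099 * 100 = 81.0%

81.0


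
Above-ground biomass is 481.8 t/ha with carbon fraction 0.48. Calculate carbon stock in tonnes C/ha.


Formula: Carbon Stock = Biomass * Carbon Fraction
C = 481.8 t/ha * 0.48
C = 231.3 t C/ha

231.3


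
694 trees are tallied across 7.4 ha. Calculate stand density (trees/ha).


Formula: Stand Density = N_trees / Area_ha
Density = 694 trees / 7.4 ha
Density = 94 trees/ha

94


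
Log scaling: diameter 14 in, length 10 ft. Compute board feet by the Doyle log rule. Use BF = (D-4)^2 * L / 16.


Doyle: BF = (D - 4)^2 * L / 16
Adjusted diameter = 14 - 4 = 10 in
(D-4)^2 = 10^2 = 100
BF = 100 * 10 / 16 = 63 BF

63


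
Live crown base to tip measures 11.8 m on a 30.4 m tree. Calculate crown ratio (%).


Formula: Crown Ratio = (Crown Length / Total Height) * 100
CR = (11.8 m / 30.4 m) * 100
CR = 0.3882 * 100 = 38.8%

38.8


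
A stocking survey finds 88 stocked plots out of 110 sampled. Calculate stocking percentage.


Formula: Stocking % = stocked plots / total plots * 100
Stocking = 88 / 110 * 100
Stocking = 0.8 * 100 = 80.0%

80.0


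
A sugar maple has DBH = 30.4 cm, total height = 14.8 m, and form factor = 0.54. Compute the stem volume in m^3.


Formula: V = pi * (DBH/200)^2 * H * ff
Radius = DBH/200 = 30.4/200 = 0.152 m
Radius^2 = 0.152^2 = 0.023104 m^2
V = pi * 0.023104 * 14.8 * 0.54
V = 0.58 m^3

0.58


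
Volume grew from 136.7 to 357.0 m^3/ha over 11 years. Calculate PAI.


Formula: PAI = (V_T2 - V_T1) / (T2 - T1)
Volume increment = 357.0 - 136.7 = 220.3 m^3/ha
PAI = 220.3 / 11 = 20.03 m^3/ha/year

20.03


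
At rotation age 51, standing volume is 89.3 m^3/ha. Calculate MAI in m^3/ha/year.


Formula: MAI = Total Volume / Stand Age
MAI = 89.3 m^3/ha / 51 years
MAI = 1.75 m^3/ha/year

1.75


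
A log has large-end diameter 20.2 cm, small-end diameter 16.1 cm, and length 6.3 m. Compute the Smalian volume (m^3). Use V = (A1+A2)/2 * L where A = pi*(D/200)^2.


Smalian: V = (A1 + A2)/2 * L,  A = pi*(D/200)^2
A1 = pi*(20.2/200)^2 = 0.032047 m^2
A2 = pi*(16.1/200)^2 = 0.020358 m^2
V = (0.032047+0.020358)/2*6.3 = 0.1651 m^3

0.1651


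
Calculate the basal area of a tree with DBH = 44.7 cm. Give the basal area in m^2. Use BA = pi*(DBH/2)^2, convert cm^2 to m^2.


Formula: BA = pi * (DBH/2)^2 / 10000  (cm^2 to m^2)
Radius = DBH/2 = 44.7/2 = 22.35 cm
BA = pi * 22.35^2 / 10000
   = 1569.2962 cm^2 / 10000
   = 0.1569 m^2

0.1569


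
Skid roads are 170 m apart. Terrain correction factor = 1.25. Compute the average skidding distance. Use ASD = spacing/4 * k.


Formula: ASD = (spacing / 4) * correction
Uncorrected distance = spacing / 4 = 170 / 4 = 42.5 m
ASD = 42.5 * 1.25 = 53 m

53


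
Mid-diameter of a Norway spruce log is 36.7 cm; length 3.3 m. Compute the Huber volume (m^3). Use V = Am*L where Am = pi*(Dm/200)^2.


Huber: V = Am * L,  Am = pi*(Dm/200)^2
Am = pi*(36.7/200)^2 = 0.105784 m^2
V = 0.105784*3.3 = 0.3491 m^3

0.3491


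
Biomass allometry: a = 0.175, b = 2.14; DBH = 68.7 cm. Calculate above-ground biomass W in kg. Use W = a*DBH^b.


Formula: W = a * DBH^b  (allometric power law)
DBH^b = 68.7^2.14 = 8532.7185
W = 0.175 * 8532.7185 = 1493.2 kg

1493.2


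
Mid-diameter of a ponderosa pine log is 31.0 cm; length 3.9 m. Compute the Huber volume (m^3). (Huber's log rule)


Huber: V = Am * L,  Am = pi*(Dm/200)^2
Am = pi*(31.0/200)^2 = 0.075477 m^2
V = 0.075477*3.9 = 0.2944 m^3

0.2944


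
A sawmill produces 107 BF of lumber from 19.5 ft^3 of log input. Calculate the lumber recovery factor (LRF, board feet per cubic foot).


Formula: LRF = Lumber Output (BF) / Log Input (ft^3)
LRF = 107 BF / 19.5 ft^3
LRF = 5.49 BF/ft^3

5.49


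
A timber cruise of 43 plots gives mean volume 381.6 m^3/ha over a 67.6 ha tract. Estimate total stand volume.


Formula: Total Volume = Mean Volume per ha * Total Area
Total Volume = 381.6 m^3/ha * 67.6 ha
Total Volume = 25796 m^3

25796


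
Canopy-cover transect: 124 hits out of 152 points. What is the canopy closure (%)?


Formula: Canopy closure = covered points / total points * 100
Closure = 124 / 152 * 100
Closure = 0.8158 * 100 = 81.6%

81.6


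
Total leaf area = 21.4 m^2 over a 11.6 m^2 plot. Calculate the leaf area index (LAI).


Formula: LAI = total leaf area / ground area  (dimensionless)
LAI = 21.4 m^2 / 11.6 m^2
LAI = 1.84

1.84


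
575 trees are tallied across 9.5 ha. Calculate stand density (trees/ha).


Formula: Stand Density = N_trees / Area_ha
Density = 575 trees / 9.5 ha
Density = 61 trees/ha

61


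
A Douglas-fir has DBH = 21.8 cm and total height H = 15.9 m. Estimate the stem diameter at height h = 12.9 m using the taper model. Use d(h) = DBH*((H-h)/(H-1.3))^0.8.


Taper: d(h) = DBH * ((H - h) / (H - 1.3))^0.8
Numerator = H - h = 15.9 - 12.9 = 3.0 m
Denominator = H - 1.3 = 15.9 - 1.3 = 14.6 m
Ratio = 3.0 / 14.6 = 0.20548
d = 21.8 * 0.20548^0.8 = 6.1 cm

6.1


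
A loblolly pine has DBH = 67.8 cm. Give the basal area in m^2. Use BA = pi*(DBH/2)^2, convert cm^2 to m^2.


Formula: BA = pi * (DBH/2)^2 / 10000  (cm^2 to m^2)
Radius = DBH/2 = 67.8/2 = 33.9 cm
BA = pi * 33.9^2 / 10000
   = 3610.3497 cm^2 / 10000
   = 0.361 m^2

0.361


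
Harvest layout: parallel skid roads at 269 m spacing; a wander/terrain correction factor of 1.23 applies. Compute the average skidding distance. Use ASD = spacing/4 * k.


Formula: ASD = (spacing / 4) * correction
Uncorrected distance = spacing / 4 = 269 / 4 = 67.25 m
ASD = 67.25 * 1.23 = 83 m

83


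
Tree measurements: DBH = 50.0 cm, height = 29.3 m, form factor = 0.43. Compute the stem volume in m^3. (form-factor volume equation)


Formula: V = pi * (DBH/200)^2 * H * ff
Radius = DBH/200 = 50.0/200 = 0.25 m
Radius^2 = 0.25^2 = 0.0625 m^2
V = pi * 0.0625 * 29.3 * 0.43
V = 2.474 m^3

2.474


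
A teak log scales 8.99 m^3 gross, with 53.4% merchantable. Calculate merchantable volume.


Formula: MV = V_total * (merchantable_pct / 100)
Merchantable fraction = 53.4% / 100 = 0.534
MV = 8.99 m^3 * 0.534 = 4.801 m^3

4.801


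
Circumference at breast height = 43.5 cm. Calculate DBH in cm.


Formula: DBH = C / pi
DBH = 43.5 / pi
pi = 3.14159...
DBH = 13.8 cm

13.8


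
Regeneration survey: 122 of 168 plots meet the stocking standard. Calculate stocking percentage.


Formula: Stocking % = stocked plots / total plots * 100
Stocking = 122 / 168 * 100
Stocking = 0.7262 * 100 = 72.6%

72.6


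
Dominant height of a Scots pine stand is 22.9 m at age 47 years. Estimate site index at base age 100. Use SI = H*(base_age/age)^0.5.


Formula: SI = H_dom * (base_age / age)^0.5
Age ratio = 100 / 47 = 2.12766
sqrt(age_ratio) = 1.45865
SI = 22.9 * 1.45865 = 33.4 m

33.4


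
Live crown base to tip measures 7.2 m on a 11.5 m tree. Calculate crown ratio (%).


Formula: Crown Ratio = (Crown Length / Total Height) * 100
CR = (7.2 m / 11.5 m) * 100
CR = 0.6261 * 100 = 62.6%

62.6


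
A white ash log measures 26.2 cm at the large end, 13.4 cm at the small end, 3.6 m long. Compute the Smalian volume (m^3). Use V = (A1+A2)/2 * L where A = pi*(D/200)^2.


Smalian: V = (A1 + A2)/2 * L,  A = pi*(D/200)^2
A1 = pi*(26.2/200)^2 = 0.053913 m^2
A2 = pi*(13.4/200)^2 = 0.014103 m^2
V = (0.053913+0.014103)/2*3.6 = 0.1224 m^3

0.1224


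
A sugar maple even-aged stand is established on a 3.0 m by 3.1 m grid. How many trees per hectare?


Formula: TPH = 10000 m^2/ha / (spacing_x * spacing_y)
Area per tree = 3.0 m * 3.1 m = 9.3 m^2
TPH = 10000 / 9.3 = 1075 trees/ha

1075


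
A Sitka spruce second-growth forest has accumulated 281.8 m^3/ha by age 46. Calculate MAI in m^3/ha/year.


Formula: MAI = Total Volume / Stand Age
MAI = 281.8 m^3/ha / 46 years
MAI = 6.13 m^3/ha/year

6.13


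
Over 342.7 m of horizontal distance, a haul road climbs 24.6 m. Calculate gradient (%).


Formula: Gradient = rise / run * 100
Gradient = 24.6 / 342.7 * 100 = 7.2%

7.2


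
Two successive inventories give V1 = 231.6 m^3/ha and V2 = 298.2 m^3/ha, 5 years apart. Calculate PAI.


Formula: PAI = (V_T2 - V_T1) / (T2 - T1)
Volume increment = 298.2 - 231.6 = 66.6 m^3/ha
PAI = 66.6 / 5 = 13.32 m^3/ha/year

13.32


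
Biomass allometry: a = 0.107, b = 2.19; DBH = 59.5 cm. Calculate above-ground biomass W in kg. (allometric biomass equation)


Formula: W = a * DBH^b  (allometric power law)
DBH^b = 59.5^2.19 = 7694.7082
W = 0.107 * 7694.7082 = 823.3 kg

823.3


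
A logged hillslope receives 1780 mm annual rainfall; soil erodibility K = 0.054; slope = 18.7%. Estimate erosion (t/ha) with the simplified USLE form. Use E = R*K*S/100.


Formula: E = R * K * S / 100  (simplified USLE)
R * K = 1780 * 0.054 = 96.12
E = 96.12 * 18.7 / 100 = 17.97 t/ha

17.97


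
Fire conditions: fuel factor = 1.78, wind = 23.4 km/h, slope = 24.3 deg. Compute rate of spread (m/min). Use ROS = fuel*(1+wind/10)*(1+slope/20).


Formula: ROS = fuel * (1 + wind/10) * (1 + slope/20)
Wind factor = 1 + 23.4/10 = 3.34
Slope factor = 1 + 24.3/20 = 2.215
ROS = 1.78 * 3.34 * 2.215 = 13.17 m/min

13.17


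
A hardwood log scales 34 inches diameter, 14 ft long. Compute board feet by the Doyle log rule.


Doyle: BF = (D - 4)^2 * L / 16
Adjusted diameter = 34 - 4 = 30 in
(D-4)^2 = 30^2 = 900
BF = 900 * 14 / 16 = 788 BF

788


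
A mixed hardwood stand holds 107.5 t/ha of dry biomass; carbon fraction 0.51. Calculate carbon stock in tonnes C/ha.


Formula: Carbon Stock = Biomass * Carbon Fraction
C = 107.5 t/ha * 0.51
C = 54.8 t C/ha

54.8


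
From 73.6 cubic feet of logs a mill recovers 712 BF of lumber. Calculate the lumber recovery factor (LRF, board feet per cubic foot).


Formula: LRF = Lumber Output (BF) / Log Input (ft^3)
LRF = 712 BF / 73.6 ft^3
LRF = 9.67 BF/ft^3

9.67


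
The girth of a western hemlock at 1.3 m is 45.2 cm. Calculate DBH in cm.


Formula: DBH = C / pi
DBH = 45.2 / pi
pi = 3.14159...
DBH = 14.4 cm

14.4


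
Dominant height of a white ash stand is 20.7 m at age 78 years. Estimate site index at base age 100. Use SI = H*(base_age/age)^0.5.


Formula: SI = H_dom * (base_age / age)^0.5
Age ratio = 100 / 78 = 1.28205
sqrt(age_ratio) = 1.13228
SI = 20.7 * 1.13228 = 23.4 m

23.4


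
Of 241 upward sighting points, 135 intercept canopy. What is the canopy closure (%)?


Formula: Canopy closure = covered points / total points * 100
Closure = 135 / 241 * 100
Closure = 0.5602 * 100 = 56.0%

56.0


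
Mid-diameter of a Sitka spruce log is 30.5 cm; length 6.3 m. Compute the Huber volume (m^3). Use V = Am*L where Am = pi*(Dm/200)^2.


Huber: V = Am * L,  Am = pi*(Dm/200)^2
Am = pi*(30.5/200)^2 = 0.073062 m^2
V = 0.073062*6.3 = 0.4603 m^3

0.4603


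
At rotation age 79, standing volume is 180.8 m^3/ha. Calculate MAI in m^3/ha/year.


Formula: MAI = Total Volume / Stand Age
MAI = 180.8 m^3/ha / 79 years
MAI = 2.29 m^3/ha/year

2.29


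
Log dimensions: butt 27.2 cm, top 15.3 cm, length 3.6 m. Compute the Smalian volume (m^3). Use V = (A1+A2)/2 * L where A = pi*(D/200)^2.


Smalian: V = (A1 + A2)/2 * L,  A = pi*(D/200)^2
A1 = pi*(27.2/200)^2 = 0.058107 m^2
A2 = pi*(15.3/200)^2 = 0.018385 m^2
V = (0.058107+0.018385)/2*3.6 = 0.1377 m^3

0.1377


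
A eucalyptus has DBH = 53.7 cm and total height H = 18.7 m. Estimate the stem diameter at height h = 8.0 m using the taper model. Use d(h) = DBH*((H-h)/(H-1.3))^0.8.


Taper: d(h) = DBH * ((H - h) / (H - 1.3))^0.8
Numerator = H - h = 18.7 - 8.0 = 10.7 m
Denominator = H - 1.3 = 18.7 - 1.3 = 17.4 m
Ratio = 10.7 / 17.4 = 0.61494
d = 53.7 * 0.61494^0.8 = 36.4 cm

36.4


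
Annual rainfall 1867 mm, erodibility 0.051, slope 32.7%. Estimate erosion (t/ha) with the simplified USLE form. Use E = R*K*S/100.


Formula: E = R * K * S / 100  (simplified USLE)
R * K = 1867 * 0.051 = 95.217
E = 95.217 * 32.7 / 100 = 31.14 t/ha

31.14


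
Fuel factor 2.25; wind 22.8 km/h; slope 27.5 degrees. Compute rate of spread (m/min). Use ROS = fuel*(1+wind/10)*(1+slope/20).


Formula: ROS = fuel * (1 + wind/10) * (1 + slope/20)
Wind factor = 1 + 22.8/10 = 3.28
Slope factor = 1 + 27.5/20 = 2.375
ROS = 2.25 * 3.28 * 2.375 = 17.53 m/min

17.53


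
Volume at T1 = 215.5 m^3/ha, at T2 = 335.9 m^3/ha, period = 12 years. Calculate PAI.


Formula: PAI = (V_T2 - V_T1) / (T2 - T1)
Volume increment = 335.9 - 215.5 = 120.4 m^3/ha
PAI = 120.4 / 12 = 10.03 m^3/ha/year

10.03


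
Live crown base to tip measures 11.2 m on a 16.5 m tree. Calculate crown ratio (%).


Formula: Crown Ratio = (Crown Length / Total Height) * 100
CR = (11.2 m / 16.5 m) * 100
CR = 0.6788 * 100 = 67.9%

67.9


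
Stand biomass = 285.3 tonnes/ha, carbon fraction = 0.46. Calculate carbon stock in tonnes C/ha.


Formula: Carbon Stock = Biomass * Carbon Fraction
C = 285.3 t/ha * 0.46
C = 131.2 t C/ha

131.2


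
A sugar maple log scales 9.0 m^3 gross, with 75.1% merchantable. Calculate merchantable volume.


Formula: MV = V_total * (merchantable_pct / 100)
Merchantable fraction = 75.1% / 100 = 0.751
MV = 9.0 m^3 * 0.751 = 6.759 m^3

6.759


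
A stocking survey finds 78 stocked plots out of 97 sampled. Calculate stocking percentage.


Formula: Stocking % = stocked plots / total plots * 100
Stocking = 78 / 97 * 100
Stocking = 0.8041 * 100 = 80.4%

80.4


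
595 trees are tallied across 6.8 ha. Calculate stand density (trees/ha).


Formula: Stand Density = N_trees / Area_ha
Density = 595 trees / 6.8 ha
Density = 88 trees/ha

88


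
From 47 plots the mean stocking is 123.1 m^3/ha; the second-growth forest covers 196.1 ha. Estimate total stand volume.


Formula: Total Volume = Mean Volume per ha * Total Area
Total Volume = 123.1 m^3/ha * 196.1 ha
Total Volume = 24140 m^3

24140


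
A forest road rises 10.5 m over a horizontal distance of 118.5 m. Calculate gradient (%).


Formula: Gradient = rise / run * 100
Gradient = 10.5 / 118.5 * 100 = 8.9%

8.9


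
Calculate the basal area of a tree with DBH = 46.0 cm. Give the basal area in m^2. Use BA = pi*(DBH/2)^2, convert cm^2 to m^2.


Formula: BA = pi * (DBH/2)^2 / 10000  (cm^2 to m^2)
Radius = DBH/2 = 46.0/2 = 23.0 cm
BA = pi * 23.0^2 / 10000
   = 1661.9025 cm^2 / 10000
   = 0.1662 m^2

0.1662


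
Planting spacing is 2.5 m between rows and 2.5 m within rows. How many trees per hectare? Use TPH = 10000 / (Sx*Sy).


Formula: TPH = 10000 m^2/ha / (spacing_x * spacing_y)
Area per tree = 2.5 m * 2.5 m = 6.25 m^2
TPH = 10000 / 6.25 = 1600 trees/ha

1600


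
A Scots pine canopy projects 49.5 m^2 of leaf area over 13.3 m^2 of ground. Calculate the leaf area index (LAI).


Formula: LAI = total leaf area / ground area  (dimensionless)
LAI = 49.5 m^2 / 13.3 m^2
LAI = 3.72

3.72


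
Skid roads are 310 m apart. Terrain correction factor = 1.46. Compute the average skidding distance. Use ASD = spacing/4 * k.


Formula: ASD = (spacing / 4) * correction
Uncorrected distance = spacing / 4 = 310 / 4 = 77.5 m
ASD = 77.5 * 1.46 = 113 m

113


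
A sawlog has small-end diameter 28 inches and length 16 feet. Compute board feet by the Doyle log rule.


Doyle: BF = (D - 4)^2 * L / 16
Adjusted diameter = 28 - 4 = 24 in
(D-4)^2 = 24^2 = 576
BF = 576 * 16 / 16 = 576 BF

576


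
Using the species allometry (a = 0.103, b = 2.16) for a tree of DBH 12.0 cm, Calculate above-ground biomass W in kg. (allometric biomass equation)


Formula: W = a * DBH^b  (allometric power law)
DBH^b = 12.0^2.16 = 214.3046
W = 0.103 * 214.3046 = 22.1 kg

22.1


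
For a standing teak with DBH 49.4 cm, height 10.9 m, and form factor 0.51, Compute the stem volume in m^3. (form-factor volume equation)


Formula: V = pi * (DBH/200)^2 * H * ff
Radius = DBH/200 = 49.4/200 = 0.247 m
Radius^2 = 0.247^2 = 0.061009 m^2
V = pi * 0.061009 * 10.9 * 0.51
V = 1.065 m^3

1.065


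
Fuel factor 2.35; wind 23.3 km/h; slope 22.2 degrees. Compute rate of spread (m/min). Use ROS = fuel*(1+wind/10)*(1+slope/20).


Formula: ROS = fuel * (1 + wind/10) * (1 + slope/20)
Wind factor = 1 + 23.3/10 = 3.33
Slope factor = 1 + 22.2/20 = 2.11
ROS = 2.35 * 3.33 * 2.11 = 16.51 m/min

16.51


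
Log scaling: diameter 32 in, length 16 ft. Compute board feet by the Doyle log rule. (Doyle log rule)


Doyle: BF = (D - 4)^2 * L / 16
Adjusted diameter = 32 - 4 = 28 in
(D-4)^2 = 28^2 = 784
BF = 784 * 16 / 16 = 784 BF

784


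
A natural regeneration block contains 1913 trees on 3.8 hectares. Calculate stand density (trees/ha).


Formula: Stand Density = N_trees / Area_ha
Density = 1913 trees / 3.8 ha
Density = 503 trees/ha

503


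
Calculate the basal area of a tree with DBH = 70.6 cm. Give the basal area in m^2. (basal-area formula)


Formula: BA = pi * (DBH/2)^2 / 10000  (cm^2 to m^2)
Radius = DBH/2 = 70.6/2 = 35.3 cm
BA = pi * 35.3^2 / 10000
   = 3914.7072 cm^2 / 10000
   = 0.3915 m^2

0.3915


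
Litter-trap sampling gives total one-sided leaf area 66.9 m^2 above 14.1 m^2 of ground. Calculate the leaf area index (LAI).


Formula: LAI = total leaf area / ground area  (dimensionless)
LAI = 66.9 m^2 / 14.1 m^2
LAI = 4.74

4.74


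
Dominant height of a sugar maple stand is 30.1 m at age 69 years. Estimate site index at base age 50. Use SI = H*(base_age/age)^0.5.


Formula: SI = H_dom * (base_age / age)^0.5
Age ratio = 50 / 69 = 0.72464
sqrt(age_ratio) = 0.85126
SI = 30.1 * 0.85126 = 25.6 m

25.6


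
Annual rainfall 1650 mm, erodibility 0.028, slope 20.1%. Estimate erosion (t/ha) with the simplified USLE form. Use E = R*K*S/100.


Formula: E = R * K * S / 100  (simplified USLE)
R * K = 1650 * 0.028 = 46.2
E = 46.2 * 20.1 / 100 = 9.29 t/ha

9.29


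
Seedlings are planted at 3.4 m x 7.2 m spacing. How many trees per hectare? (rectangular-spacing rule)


Formula: TPH = 10000 m^2/ha / (spacing_x * spacing_y)
Area per tree = 3.4 m * 7.2 m = 24.48 m^2
TPH = 10000 / 24.48 = 408 trees/ha

408


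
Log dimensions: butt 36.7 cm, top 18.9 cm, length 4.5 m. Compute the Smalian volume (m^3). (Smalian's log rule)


Smalian: V = (A1 + A2)/2 * L,  A = pi*(D/200)^2
A1 = pi*(36.7/200)^2 = 0.105784 m^2
A2 = pi*(18.9/200)^2 = 0.028055 m^2
V = (0.105784+0.028055)/2*4.5 = 0.3011 m^3

0.3011


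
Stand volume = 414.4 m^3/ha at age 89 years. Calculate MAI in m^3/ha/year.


Formula: MAI = Total Volume / Stand Age
MAI = 414.4 m^3/ha / 89 years
MAI = 4.66 m^3/ha/year

4.66


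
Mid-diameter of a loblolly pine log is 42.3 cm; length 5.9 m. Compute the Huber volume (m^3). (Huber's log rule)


Huber: V = Am * L,  Am = pi*(Dm/200)^2
Am = pi*(42.3/200)^2 = 0.140531 m^2
V = 0.140531*5.9 = 0.8291 m^3

0.8291


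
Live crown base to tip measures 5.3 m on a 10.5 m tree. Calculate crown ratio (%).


Formula: Crown Ratio = (Crown Length / Total Height) * 100
CR = (5.3 m / 10.5 m) * 100
CR = 0.5048 * 100 = 50.5%

50.5


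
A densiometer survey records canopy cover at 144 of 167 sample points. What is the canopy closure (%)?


Formula: Canopy closure = covered points / total points * 100
Closure = 144 / 167 * 100
Closure = 0.8623 * 100 = 86.2%

86.2


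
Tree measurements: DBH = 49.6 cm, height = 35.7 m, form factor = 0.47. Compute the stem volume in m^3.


Formula: V = pi * (DBH/200)^2 * H * ff
Radius = DBH/200 = 49.6/200 = 0.248 m
Radius^2 = 0.248^2 = 0.061504 m^2
V = pi * 0.061504 * 35.7 * 0.47
V = 3.242 m^3

3.242


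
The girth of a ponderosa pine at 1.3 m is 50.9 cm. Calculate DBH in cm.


Formula: DBH = C / pi
DBH = 50.9 / pi
pi = 3.14159...
DBH = 16.2 cm

16.2


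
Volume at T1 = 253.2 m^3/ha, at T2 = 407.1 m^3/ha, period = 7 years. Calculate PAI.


Formula: PAI = (V_T2 - V_T1) / (T2 - T1)
Volume increment = 407.1 - 253.2 = 153.9 m^3/ha
PAI = 153.9 / 7 = 21.99 m^3/ha/year

21.99


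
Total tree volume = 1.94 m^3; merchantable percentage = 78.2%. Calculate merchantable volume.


Formula: MV = V_total * (merchantable_pct / 100)
Merchantable fraction = 78.2% / 100 = 0.782
MV = 1.94 m^3 * 0.782 = 1.517 m^3

1.517


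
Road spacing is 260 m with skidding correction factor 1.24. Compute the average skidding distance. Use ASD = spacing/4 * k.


Formula: ASD = (spacing / 4) * correction
Uncorrected distance = spacing / 4 = 260 / 4 = 65 m
ASD = 65 * 1.24 = 81 m

81


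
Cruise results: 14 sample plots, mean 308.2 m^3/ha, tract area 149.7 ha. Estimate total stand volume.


Formula: Total Volume = Mean Volume per ha * Total Area
Total Volume = 308.2 m^3/ha * 149.7 ha
Total Volume = 46138 m^3

46138


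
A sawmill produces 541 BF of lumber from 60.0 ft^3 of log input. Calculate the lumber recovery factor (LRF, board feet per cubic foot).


Formula: LRF = Lumber Output (BF) / Log Input (ft^3)
LRF = 541 BF / 60.0 ft^3
LRF = 9.02 BF/ft^3

9.02


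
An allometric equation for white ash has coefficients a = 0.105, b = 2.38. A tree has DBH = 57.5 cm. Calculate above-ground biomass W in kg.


Formula: W = a * DBH^b  (allometric power law)
DBH^b = 57.5^2.38 = 15417.3407
W = 0.105 * 15417.3407 = 1618.8 kg

1618.8


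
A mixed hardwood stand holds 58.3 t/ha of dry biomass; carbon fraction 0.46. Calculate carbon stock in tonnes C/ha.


Formula: Carbon Stock = Biomass * Carbon Fraction
C = 58.3 t/ha * 0.46
C = 26.8 t C/ha

26.8


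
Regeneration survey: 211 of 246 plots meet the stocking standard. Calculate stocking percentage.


Formula: Stocking % = stocked plots / total plots * 100
Stocking = 211 / 246 * 100
Stocking = 0.8577 * 100 = 85.8%

85.8


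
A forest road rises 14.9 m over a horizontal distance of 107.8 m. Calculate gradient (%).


Formula: Gradient = rise / run * 100
Gradient = 14.9 / 107.8 * 100 = 13.8%

13.8


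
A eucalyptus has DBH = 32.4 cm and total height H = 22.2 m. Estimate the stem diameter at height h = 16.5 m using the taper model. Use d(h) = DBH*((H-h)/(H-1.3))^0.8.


Taper: d(h) = DBH * ((H - h) / (H - 1.3))^0.8
Numerator = H - h = 22.2 - 16.5 = 5.7 m
Denominator = H - 1.3 = 22.2 - 1.3 = 20.9 m
Ratio = 5.7 / 20.9 = 0.27273
d = 32.4 * 0.27273^0.8 = 11.5 cm

11.5


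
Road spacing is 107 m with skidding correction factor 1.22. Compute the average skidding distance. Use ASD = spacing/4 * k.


Formula: ASD = (spacing / 4) * correction
Uncorrected distance = spacing / 4 = 107 / 4 = 26.75 m
ASD = 26.75 * 1.22 = 33 m

33


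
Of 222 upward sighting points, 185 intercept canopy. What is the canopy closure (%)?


Formula: Canopy closure = covered points / total points * 100
Closure = 185 / 222 * 100
Closure = 0.8333 * 100 = 83.3%

83.3


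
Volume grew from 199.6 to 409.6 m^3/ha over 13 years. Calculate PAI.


Formula: PAI = (V_T2 - V_T1) / (T2 - T1)
Volume increment = 409.6 - 199.6 = 210.0 m^3/ha
PAI = 210.0 / 13 = 16.15 m^3/ha/year

16.15


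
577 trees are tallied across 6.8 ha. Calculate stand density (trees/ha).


Formula: Stand Density = N_trees / Area_ha
Density = 577 trees / 6.8 ha
Density = 85 trees/ha

85


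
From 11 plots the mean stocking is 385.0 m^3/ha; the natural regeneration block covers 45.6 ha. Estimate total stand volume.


Formula: Total Volume = Mean Volume per ha * Total Area
Total Volume = 385.0 m^3/ha * 45.6 ha
Total Volume = 17556 m^3

17556


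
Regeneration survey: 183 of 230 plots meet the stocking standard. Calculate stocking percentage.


Formula: Stocking % = stocked plots / total plots * 100
Stocking = 183 / 230 * 100
Stocking = 0.7957 * 100 = 79.6%

79.6


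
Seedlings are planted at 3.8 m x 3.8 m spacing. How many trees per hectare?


Formula: TPH = 10000 m^2/ha / (spacing_x * spacing_y)
Area per tree = 3.8 m * 3.8 m = 14.44 m^2
TPH = 10000 / 14.44 = 693 trees/ha

693


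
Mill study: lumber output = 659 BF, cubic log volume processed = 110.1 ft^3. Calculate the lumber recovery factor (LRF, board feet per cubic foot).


Formula: LRF = Lumber Output (BF) / Log Input (ft^3)
LRF = 659 BF / 110.1 ft^3
LRF = 5.99 BF/ft^3

5.99


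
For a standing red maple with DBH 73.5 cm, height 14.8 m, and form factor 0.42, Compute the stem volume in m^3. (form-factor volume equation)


Formula: V = pi * (DBH/200)^2 * H * ff
Radius = DBH/200 = 73.5/200 = 0.3675 m
Radius^2 = 0.3675^2 = 0.13505625 m^2
V = pi * 0.13505625 * 14.8 * 0.42
V = 2.637 m^3

2.637


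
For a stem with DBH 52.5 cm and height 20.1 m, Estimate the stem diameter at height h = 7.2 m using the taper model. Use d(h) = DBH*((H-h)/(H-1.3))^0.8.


Taper: d(h) = DBH * ((H - h) / (H - 1.3))^0.8
Numerator = H - h = 20.1 - 7.2 = 12.9 m
Denominator = H - 1.3 = 20.1 - 1.3 = 18.8 m
Ratio = 12.9 / 18.8 = 0.68617
d = 52.5 * 0.68617^0.8 = 38.8 cm

38.8


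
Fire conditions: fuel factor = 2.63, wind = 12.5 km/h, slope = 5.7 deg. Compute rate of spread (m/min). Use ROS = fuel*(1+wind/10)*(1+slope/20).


Formula: ROS = fuel * (1 + wind/10) * (1 + slope/20)
Wind factor = 1 + 12.5/10 = 2.25
Slope factor = 1 + 5.7/20 = 1.285
ROS = 2.63 * 2.25 * 1.285 = 7.6 m/min

7.6


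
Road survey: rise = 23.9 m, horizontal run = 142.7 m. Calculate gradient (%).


Formula: Gradient = rise / run * 100
Gradient = 23.9 / 142.7 * 100 = 16.7%

16.7


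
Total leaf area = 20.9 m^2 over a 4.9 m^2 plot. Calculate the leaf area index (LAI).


Formula: LAI = total leaf area / ground area  (dimensionless)
LAI = 20.9 m^2 / 4.9 m^2
LAI = 4.27

4.27


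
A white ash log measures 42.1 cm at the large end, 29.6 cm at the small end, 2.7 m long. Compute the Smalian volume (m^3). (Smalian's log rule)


Smalian: V = (A1 + A2)/2 * L,  A = pi*(D/200)^2
A1 = pi*(42.1/200)^2 = 0.139205 m^2
A2 = pi*(29.6/200)^2 = 0.068813 m^2
V = (0.139205+0.068813)/2*2.7 = 0.2808 m^3

0.2808


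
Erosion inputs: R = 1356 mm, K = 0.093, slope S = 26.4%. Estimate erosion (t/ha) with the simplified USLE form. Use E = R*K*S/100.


Formula: E = R * K * S / 100  (simplified USLE)
R * K = 1356 * 0.093 = 126.108
E = 126.108 * 26.4 / 100 = 33.29 t/ha

33.29


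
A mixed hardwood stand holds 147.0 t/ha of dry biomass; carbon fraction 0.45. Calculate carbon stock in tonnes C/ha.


Formula: Carbon Stock = Biomass * Carbon Fraction
C = 147.0 t/ha * 0.45
C = 66.2 t C/ha

66.2


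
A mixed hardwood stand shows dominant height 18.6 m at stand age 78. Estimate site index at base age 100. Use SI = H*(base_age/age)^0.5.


Formula: SI = H_dom * (base_age / age)^0.5
Age ratio = 100 / 78 = 1.28205
sqrt(age_ratio) = 1.13228
SI = 18.6 * 1.13228 = 21.1 m

21.1


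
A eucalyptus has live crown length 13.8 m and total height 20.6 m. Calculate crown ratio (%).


Formula: Crown Ratio = (Crown Length / Total Height) * 100
CR = (13.8 m / 20.6 m) * 100
CR = 0.6699 * 100 = 67.0%

67.0


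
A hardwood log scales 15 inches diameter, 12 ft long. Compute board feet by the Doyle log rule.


Doyle: BF = (D - 4)^2 * L / 16
Adjusted diameter = 15 - 4 = 11 in
(D-4)^2 = 11^2 = 121
BF = 121 * 12 / 16 = 91 BF

91


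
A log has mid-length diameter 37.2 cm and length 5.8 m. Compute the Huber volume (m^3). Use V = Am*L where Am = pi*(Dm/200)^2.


Huber: V = Am * L,  Am = pi*(Dm/200)^2
Am = pi*(37.2/200)^2 = 0.108687 m^2
V = 0.108687*5.8 = 0.6304 m^3

0.6304


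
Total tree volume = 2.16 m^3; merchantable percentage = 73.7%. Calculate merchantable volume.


Formula: MV = V_total * (merchantable_pct / 100)
Merchantable fraction = 73.7% / 100 = 0.737
MV = 2.16 m^3 * 0.737 = 1.592 m^3

1.592


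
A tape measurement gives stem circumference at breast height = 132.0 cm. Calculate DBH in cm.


Formula: DBH = C / pi
DBH = 132.0 / pi
pi = 3.14159...
DBH = 42.0 cm

42.0


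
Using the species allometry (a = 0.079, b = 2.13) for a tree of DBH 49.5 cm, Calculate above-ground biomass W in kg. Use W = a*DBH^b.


Formula: W = a * DBH^b  (allometric power law)
DBH^b = 49.5^2.13 = 4069.2004
W = 0.079 * 4069.2004 = 321.5 kg

321.5


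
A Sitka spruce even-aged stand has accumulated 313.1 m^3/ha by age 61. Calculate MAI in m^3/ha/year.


Formula: MAI = Total Volume / Stand Age
MAI = 313.1 m^3/ha / 61 years
MAI = 5.13 m^3/ha/year

5.13


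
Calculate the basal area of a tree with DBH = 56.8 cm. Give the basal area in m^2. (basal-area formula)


Formula: BA = pi * (DBH/2)^2 / 10000  (cm^2 to m^2)
Radius = DBH/2 = 56.8/2 = 28.4 cm
BA = pi * 28.4^2 / 10000
   = 2533.883 cm^2 / 10000
   = 0.2534 m^2

0.2534


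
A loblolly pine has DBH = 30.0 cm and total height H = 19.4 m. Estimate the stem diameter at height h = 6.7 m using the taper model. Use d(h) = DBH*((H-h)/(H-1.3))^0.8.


Taper: d(h) = DBH * ((H - h) / (H - 1.3))^0.8
Numerator = H - h = 19.4 - 6.7 = 12.7 m
Denominator = H - 1.3 = 19.4 - 1.3 = 18.1 m
Ratio = 12.7 / 18.1 = 0.70166
d = 30.0 * 0.70166^0.8 = 22.6 cm

22.6
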